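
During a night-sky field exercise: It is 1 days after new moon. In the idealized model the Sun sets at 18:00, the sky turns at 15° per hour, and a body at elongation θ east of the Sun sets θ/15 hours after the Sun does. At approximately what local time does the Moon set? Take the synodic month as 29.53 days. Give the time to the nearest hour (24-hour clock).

Phase angle: θ = 360°·(1 d)/(29.53 d) = 12.2°.
The Moon trails the Sun by θ/15 = 12.2/15 ≈ 0.81 hours.
18:00 + 0.81 h ≈ 18:49 → 19:00 to the nearest hour.

19:00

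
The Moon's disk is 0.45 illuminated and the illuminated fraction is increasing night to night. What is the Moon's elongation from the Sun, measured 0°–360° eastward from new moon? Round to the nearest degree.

84°

Invert f = (1 − cos θ)/2 to get cos θ = 1 − 2(0.45) = 0.100, hence θ₀ = arccos 0.100 = 84.3°.
Before full moon the principal value applies: θ = 84.3°.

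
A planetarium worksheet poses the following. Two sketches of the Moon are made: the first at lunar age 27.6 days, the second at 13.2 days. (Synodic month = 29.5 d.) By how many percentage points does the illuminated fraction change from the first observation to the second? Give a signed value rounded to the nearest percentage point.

First observation: θ = 360°·27.6/29.5 = 336.8°, so f = 0.040.
Second observation: θ = 161.1°, f = 0.973.
Δf = 0.973 − 0.040 = +0.933, i.e. +93 pp.

+93 pp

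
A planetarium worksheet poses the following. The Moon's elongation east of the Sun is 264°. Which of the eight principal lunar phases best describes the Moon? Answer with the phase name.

last quarter

The last quarter sector spans roughly 248°–292°; 264° falls inside it.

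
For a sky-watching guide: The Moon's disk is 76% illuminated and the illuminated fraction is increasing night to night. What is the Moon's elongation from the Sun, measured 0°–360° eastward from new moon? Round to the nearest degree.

Invert f = (1 − cos θ)/2 to get cos θ = 1 − 2(0.76) = -0.520, hence θ₀ = arccos -0.520 = 121.3°.
Before full moon the principal value applies: θ = 121.3°.

121°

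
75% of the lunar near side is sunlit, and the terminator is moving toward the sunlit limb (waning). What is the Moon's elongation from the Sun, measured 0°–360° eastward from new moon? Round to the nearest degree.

cos θ = 1 − 2f = -0.500, giving a principal value of 120.0°.
Since the Moon is past full (waning), take the reflex angle: θ = 360° − 120.0° = 240.0°.

240°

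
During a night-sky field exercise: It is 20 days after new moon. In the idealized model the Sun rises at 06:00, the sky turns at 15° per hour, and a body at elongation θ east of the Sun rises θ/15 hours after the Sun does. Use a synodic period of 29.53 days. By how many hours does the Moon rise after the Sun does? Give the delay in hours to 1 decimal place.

16.3 h

The Moon has covered 20/29.53 of its cycle, so θ ≈ 360° × 20/29.53 = 243.8°.
Delay after the Sun = 243.8° / (15°/h) ≈ 16.25 h.
So the Moon rises 16.25 h after the Sun.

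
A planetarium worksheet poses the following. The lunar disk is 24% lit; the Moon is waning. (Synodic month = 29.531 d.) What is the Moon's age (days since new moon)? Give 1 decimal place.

Invert f = (1 − cos θ)/2 to get cos θ = 1 − 2(0.24) = 0.520, hence θ₀ = arccos 0.520 = 58.7°.
Since the Moon is past full (waning), take the reflex angle: θ = 360° − 58.7° = 301.3°.
At 360°/29.531 d per day, 301.3° corresponds to 24.72 days.

24.7 days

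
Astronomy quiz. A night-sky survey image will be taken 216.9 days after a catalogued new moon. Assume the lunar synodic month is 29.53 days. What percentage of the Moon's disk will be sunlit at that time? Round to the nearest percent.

Reduce mod P: 216.9 − 7×29.53 = 10.19 d into the current lunation.
Phase angle: θ = 360°·(10.19 d)/(29.53 d) = 124.2°.
With cos θ = (-0.562), the lit fraction is (1 − (-0.562))/2 ≈ 0.781, so 78%.

78%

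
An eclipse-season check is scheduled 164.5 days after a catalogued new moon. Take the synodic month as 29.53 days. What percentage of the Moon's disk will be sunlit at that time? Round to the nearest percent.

Reduce mod P: 164.5 − 5×29.53 = 16.85 d into the current lunation.
The Moon has covered 16.85/29.53 of its cycle, so θ ≈ 360° × 16.85/29.53 = 205.4°.
With cos θ = (-0.903), the lit fraction is (1 − (-0.903))/2 ≈ 0.952, so 95%.

95%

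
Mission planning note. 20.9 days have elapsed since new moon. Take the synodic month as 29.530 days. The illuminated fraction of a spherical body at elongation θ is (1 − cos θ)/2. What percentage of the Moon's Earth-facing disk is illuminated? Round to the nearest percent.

63%

Phase angle: θ = 360°·(20.9 d)/(29.530 d) = 254.8°.
Illuminated fraction = (1 − cos 254.8°)/2 = (1 − (-0.262))/2 ≈ 0.631, so 63%.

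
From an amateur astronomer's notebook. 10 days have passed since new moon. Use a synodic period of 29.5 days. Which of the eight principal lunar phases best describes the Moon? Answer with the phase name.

waxing gibbous

At 10/29.5 of the cycle, θ ≈ 122° — the waxing gibbous range.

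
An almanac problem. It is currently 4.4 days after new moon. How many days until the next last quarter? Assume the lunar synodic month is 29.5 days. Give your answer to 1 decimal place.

17.7 days

Last quarter is 0.75 of the way through the cycle: age 0.75 × 29.5 = 22.125 d.
So 17.725 days remain (22.125 − 4.4).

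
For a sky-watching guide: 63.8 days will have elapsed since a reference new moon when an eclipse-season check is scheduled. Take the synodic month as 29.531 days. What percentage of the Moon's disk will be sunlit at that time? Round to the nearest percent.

23%

63.8/29.531 = 2.160 lunations, so 2 complete cycles and 4.74 d into the next.
Phase angle: θ = 360°·(4.74 d)/(29.531 d) = 57.8°.
Illuminated fraction = (1 − cos 57.8°)/2 = (1 − 0.533)/2 ≈ 0.233, so 23%.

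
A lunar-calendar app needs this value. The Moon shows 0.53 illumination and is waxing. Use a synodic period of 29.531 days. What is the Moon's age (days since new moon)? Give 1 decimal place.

From f = (1 − cos θ)/2: cos θ = 1 − 2×0.53 = -0.060; arccos → 93.4°.
The Moon is waxing (0°–180°), so θ = 93.4° directly.
That fraction of the synodic month is 93.4/360 × 29.531 d ≈ 7.66 d.

7.7 days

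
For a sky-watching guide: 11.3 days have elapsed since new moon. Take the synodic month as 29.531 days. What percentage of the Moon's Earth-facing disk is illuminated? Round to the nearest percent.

87%

The Moon has covered 11.3/29.531 of its cycle, so θ ≈ 360° × 11.3/29.531 = 137.8°.
Illuminated fraction = (1 − cos 137.8°)/2 = (1 − (-0.740))/2 ≈ 0.870, so 87%.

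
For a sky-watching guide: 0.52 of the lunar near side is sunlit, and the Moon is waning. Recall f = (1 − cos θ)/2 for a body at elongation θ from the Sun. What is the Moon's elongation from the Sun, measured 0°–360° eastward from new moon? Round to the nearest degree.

268°

cos θ = 1 − 2f = -0.040, giving a principal value of 92.3°.
Waning ⇒ past full, so θ = 360° − 92.3° = 267.7°.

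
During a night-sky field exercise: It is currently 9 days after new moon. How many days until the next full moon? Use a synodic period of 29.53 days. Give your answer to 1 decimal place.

Full moon occurs at elongation 180°, i.e. at age 29.53 × 180/360 = 14.765 d.
That is 14.765 − 9 = 5.765 days ahead.

5.8 days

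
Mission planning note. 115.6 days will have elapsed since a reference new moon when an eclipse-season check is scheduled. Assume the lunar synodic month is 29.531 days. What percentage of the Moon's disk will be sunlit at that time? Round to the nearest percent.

115.6/29.531 = 3.915 lunations, so 3 complete cycles and 27.01 d into the next.
Elongation θ = 360° × 27.01/29.531 ≈ 329.2°.
Illuminated fraction = (1 − cos 329.2°)/2 = (1 − 0.859)/2 ≈ 0.070, so 7%.

7%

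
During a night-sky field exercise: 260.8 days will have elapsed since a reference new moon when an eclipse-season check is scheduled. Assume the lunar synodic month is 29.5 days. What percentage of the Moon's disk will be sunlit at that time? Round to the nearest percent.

23%

260.8/29.5 = 8.841 lunations, so 8 complete cycles and 24.80 d into the next.
Elongation θ = 360° × 24.80/29.5 ≈ 302.6°.
cos 302.6° = 0.539, so f = (1 − 0.539)/2 = 0.230, so 23%.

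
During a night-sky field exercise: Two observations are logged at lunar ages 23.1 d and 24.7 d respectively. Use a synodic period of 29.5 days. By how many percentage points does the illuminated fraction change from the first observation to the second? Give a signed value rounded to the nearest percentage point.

θ₁ = 360° × 23.1/29.5 = 281.9°, f₁ = (1 − cos θ₁)/2 = 0.397.
θ₂ = 360° × 24.7/29.5 = 301.4°, f₂ = (1 − cos θ₂)/2 = 0.239.
Change = f₂ − f₁ = -0.158 → -16 percentage points.

-16 pp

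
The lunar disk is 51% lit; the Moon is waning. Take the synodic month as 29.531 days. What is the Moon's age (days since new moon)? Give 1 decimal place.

From f = (1 − cos θ)/2: cos θ = 1 − 2×0.51 = -0.020; arccos → 91.1°.
Since the Moon is past full (waning), take the reflex angle: θ = 360° − 91.1° = 268.9°.
At 360°/29.531 d per day, 268.9° corresponds to 22.05 days.

22.1 days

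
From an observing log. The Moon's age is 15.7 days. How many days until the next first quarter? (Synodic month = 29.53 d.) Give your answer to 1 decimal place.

21.2 days

First quarter is 0.25 of the way through the cycle: age 0.25 × 29.53 = 7.383 d.
This lunation's first quarter (7.383 d) has passed, so add one period: 36.913 − 15.7 = 21.213 days.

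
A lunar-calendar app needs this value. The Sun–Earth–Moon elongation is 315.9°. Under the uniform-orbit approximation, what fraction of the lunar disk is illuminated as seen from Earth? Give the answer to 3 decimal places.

cos 315.9° = 0.718, so f = (1 − 0.718)/2 = 0.141.

0.141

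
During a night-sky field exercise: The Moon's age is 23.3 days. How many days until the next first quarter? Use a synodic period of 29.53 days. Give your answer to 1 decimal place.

13.6 days

First quarter is 0.25 of the way through the cycle: age 0.25 × 29.53 = 7.383 d.
This lunation's first quarter (7.383 d) has passed, so add one period: 36.913 − 23.3 = 13.613 days.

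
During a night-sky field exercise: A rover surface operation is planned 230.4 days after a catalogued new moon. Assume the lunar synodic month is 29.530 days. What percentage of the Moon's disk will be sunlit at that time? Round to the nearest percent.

Reduce mod P: 230.4 − 7×29.530 = 23.69 d into the current lunation.
The Moon has covered 23.69/29.530 of its cycle, so θ ≈ 360° × 23.69/29.530 = 288.8°.
With cos θ = 0.322, the lit fraction is (1 − 0.322)/2 ≈ 0.339, so 34%.

34%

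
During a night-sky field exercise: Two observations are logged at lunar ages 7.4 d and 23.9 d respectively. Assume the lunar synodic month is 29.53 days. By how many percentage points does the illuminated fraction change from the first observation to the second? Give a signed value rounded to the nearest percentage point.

-18 percentage points

First observation: θ = 360°·7.4/29.53 = 90.2°, so f = 0.502.
Second observation: θ = 291.4°, f = 0.318.
Δf = 0.318 − 0.502 = -0.184, i.e. -18 pp.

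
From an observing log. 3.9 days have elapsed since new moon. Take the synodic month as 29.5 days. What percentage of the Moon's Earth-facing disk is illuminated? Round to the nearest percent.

Phase angle: θ = 360°·(3.9 d)/(29.5 d) = 47.6°.
With cos θ = 0.674, the lit fraction is (1 − 0.674)/2 ≈ 0.163, so 16%.

16%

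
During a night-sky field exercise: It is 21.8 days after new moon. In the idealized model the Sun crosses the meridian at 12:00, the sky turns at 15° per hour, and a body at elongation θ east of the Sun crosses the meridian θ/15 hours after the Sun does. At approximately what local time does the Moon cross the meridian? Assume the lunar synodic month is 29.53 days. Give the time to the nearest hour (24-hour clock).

06:00

The Moon has covered 21.8/29.53 of its cycle, so θ ≈ 360° × 21.8/29.53 = 265.8°.
At 15° of sky rotation per hour, 265.8° corresponds to a 17.72 h lag.
12:00 + 17.72 h ≈ 05:43 → 06:00 to the nearest hour.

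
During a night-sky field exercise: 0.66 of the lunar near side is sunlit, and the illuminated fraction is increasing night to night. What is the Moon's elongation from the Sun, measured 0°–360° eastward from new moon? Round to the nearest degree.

109°

Invert f = (1 − cos θ)/2 to get cos θ = 1 − 2(0.66) = -0.320, hence θ₀ = arccos -0.320 = 108.7°.
Waxing ⇒ before full, so θ = 108.7°.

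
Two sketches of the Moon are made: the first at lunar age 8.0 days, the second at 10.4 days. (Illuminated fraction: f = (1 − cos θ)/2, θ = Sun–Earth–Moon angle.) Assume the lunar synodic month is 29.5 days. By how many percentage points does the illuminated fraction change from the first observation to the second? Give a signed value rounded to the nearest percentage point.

+23 percentage points

First observation: θ = 360°·8.0/29.5 = 97.6°, so f = 0.566.
Second observation: θ = 126.9°, f = 0.800.
Δf = 0.800 − 0.566 = +0.234, i.e. +23 pp.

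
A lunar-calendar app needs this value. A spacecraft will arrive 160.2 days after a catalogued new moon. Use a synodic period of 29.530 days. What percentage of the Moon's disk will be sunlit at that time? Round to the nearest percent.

Reduce mod P: 160.2 − 5×29.530 = 12.55 d into the current lunation.
The Moon has covered 12.55/29.530 of its cycle, so θ ≈ 360° × 12.55/29.530 = 153.0°.
cos 153.0° = (-0.891), so f = (1 − (-0.891))/2 = 0.945, so 95%.

95%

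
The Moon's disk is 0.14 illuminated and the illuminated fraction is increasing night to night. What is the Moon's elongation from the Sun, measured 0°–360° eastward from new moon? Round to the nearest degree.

44°

cos θ = 1 − 2f = 0.720, giving a principal value of 43.9°.
Before full moon the principal value applies: θ = 43.9°.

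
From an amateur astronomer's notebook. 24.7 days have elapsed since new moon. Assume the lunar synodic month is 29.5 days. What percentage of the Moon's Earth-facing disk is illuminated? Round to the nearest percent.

Elongation θ = 360° × 24.7/29.5 ≈ 301.4°.
With cos θ = 0.521, the lit fraction is (1 − 0.521)/2 ≈ 0.239, so 24%.

24%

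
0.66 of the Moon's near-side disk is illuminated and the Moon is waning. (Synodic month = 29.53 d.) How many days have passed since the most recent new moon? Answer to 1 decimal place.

cos θ = 1 − 2f = -0.320, giving a principal value of 108.7°.
A waning Moon lies in 180°–360°, so θ = 360° − 108.7° = 251.3°.
That fraction of the synodic month is 251.3/360 × 29.53 d ≈ 20.62 d.

20.6 days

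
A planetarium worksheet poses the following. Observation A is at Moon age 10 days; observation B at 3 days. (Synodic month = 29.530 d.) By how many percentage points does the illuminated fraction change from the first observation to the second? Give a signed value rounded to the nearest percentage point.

-67 percentage points

First observation: θ = 360°·10/29.530 = 121.9°, so f = 0.764.
Second observation: θ = 36.6°, f = 0.098.
Δf = 0.098 − 0.764 = -0.666, i.e. -67 pp.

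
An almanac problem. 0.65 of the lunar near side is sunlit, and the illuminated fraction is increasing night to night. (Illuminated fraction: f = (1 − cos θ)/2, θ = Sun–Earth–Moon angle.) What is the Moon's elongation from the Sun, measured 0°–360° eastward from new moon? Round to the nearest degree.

Invert f = (1 − cos θ)/2 to get cos θ = 1 − 2(0.65) = -0.300, hence θ₀ = arccos -0.300 = 107.5°.
Waxing ⇒ before full, so θ = 107.5°.

107°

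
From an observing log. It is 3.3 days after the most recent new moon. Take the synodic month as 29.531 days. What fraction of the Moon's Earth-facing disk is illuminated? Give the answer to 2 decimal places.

The Moon has covered 3.3/29.531 of its cycle, so θ ≈ 360° × 3.3/29.531 = 40.2°.
cos 40.2° = 0.763, so f = (1 − 0.763)/2 = 0.118.

0.12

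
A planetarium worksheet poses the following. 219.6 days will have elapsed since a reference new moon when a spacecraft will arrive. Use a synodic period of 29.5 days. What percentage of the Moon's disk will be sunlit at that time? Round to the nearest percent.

219.6 d spans 7 complete synodic months (7 × 29.5 = 206.50 d) plus 13.10 d.
The Moon has covered 13.10/29.5 of its cycle, so θ ≈ 360° × 13.10/29.5 = 159.9°.
cos 159.9° = (-0.939), so f = (1 − (-0.939))/2 = 0.969, so 97%.

97%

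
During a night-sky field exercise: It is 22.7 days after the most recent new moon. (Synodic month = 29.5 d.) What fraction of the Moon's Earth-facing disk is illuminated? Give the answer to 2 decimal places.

Elongation θ = 360° × 22.7/29.5 ≈ 277.0°.
With cos θ = 0.122, the lit fraction is (1 − 0.122)/2 ≈ 0.439.

0.44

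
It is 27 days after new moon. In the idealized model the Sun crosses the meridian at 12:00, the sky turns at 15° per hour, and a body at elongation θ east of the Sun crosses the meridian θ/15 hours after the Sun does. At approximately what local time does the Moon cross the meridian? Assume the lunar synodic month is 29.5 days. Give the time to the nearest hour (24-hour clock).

10:00

Phase angle: θ = 360°·(27 d)/(29.5 d) = 329.5°.
Delay after the Sun = 329.5° / (15°/h) ≈ 21.97 h.
12:00 + 21.97 h ≈ 09:58 → 10:00 to the nearest hour.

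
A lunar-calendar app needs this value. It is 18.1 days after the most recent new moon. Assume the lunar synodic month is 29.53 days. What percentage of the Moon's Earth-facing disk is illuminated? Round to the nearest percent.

Phase angle: θ = 360°·(18.1 d)/(29.53 d) = 220.7°.
Illuminated fraction = (1 − cos 220.7°)/2 = (1 − (-0.759))/2 ≈ 0.879, so 88%.

88%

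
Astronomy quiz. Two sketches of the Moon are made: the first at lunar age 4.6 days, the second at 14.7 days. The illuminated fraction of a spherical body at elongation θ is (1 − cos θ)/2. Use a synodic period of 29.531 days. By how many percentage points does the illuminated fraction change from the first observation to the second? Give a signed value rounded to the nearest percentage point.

θ₁ = 360° × 4.6/29.531 = 56.1°, f₁ = (1 − cos θ₁)/2 = 0.221.
θ₂ = 360° × 14.7/29.531 = 179.2°, f₂ = (1 − cos θ₂)/2 = 1.000.
Change = f₂ − f₁ = +0.779 → +78 percentage points.

+78 percentage points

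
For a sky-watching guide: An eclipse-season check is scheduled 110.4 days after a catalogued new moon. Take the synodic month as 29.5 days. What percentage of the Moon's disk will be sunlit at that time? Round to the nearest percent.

52%

Reduce mod P: 110.4 − 3×29.5 = 21.90 d into the current lunation.
Elongation θ = 360° × 21.90/29.5 ≈ 267.3°.
cos 267.3° = (-0.048), so f = (1 − (-0.048))/2 = 0.524, so 52%.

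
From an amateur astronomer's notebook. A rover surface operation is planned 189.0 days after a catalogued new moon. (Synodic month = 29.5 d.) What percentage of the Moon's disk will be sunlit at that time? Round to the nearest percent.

189.0/29.5 = 6.407 lunations, so 6 complete cycles and 12.00 d into the next.
Phase angle: θ = 360°·(12.00 d)/(29.5 d) = 146.4°.
With cos θ = (-0.833), the lit fraction is (1 − (-0.833))/2 ≈ 0.917, so 92%.

92%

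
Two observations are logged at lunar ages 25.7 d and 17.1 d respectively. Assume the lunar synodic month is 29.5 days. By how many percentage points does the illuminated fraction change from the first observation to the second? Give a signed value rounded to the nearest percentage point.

+78 percentage points

First observation: θ = 360°·25.7/29.5 = 313.6°, so f = 0.155.
Second observation: θ = 208.7°, f = 0.939.
Δf = 0.939 − 0.155 = +0.784, i.e. +78 pp.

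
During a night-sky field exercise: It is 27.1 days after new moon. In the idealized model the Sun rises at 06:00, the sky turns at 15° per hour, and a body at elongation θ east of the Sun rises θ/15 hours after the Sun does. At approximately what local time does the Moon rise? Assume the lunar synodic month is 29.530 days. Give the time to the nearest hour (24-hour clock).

Elongation θ = 360° × 27.1/29.530 ≈ 330.4°.
Delay after the Sun = 330.4° / (15°/h) ≈ 22.03 h.
06:00 + 22.03 h ≈ 04:02 → 04:00 to the nearest hour.

04:00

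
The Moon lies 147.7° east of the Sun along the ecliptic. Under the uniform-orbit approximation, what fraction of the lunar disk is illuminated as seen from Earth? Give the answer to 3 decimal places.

f = (1 − cos 147.7°)/2 = (1 − (-0.845))/2 ≈ 0.923.

0.923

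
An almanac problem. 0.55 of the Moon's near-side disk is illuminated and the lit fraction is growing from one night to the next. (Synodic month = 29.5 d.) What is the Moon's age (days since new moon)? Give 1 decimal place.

cos θ = 1 − 2f = -0.100, giving a principal value of 95.7°.
The Moon is waxing (0°–180°), so θ = 95.7° directly.
That fraction of the synodic month is 95.7/360 × 29.5 d ≈ 7.85 d.

7.8 days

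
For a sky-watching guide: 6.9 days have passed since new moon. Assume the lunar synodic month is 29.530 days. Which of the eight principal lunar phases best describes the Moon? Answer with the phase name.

first quarter

θ ≈ 360° × 6.9/29.530 = 84°, which falls in the first quarter sector.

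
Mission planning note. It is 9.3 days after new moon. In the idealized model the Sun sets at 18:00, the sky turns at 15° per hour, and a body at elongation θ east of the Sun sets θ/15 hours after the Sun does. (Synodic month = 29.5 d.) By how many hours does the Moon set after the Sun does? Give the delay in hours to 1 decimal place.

Phase angle: θ = 360°·(9.3 d)/(29.5 d) = 113.5°.
Delay after the Sun = 113.5° / (15°/h) ≈ 7.57 h.
So the Moon sets 7.57 h after the Sun.

7.6 h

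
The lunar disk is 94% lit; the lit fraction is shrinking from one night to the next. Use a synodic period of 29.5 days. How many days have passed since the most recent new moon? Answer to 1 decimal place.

cos θ = 1 − 2f = -0.880, giving a principal value of 151.6°.
A waning Moon lies in 180°–360°, so θ = 360° − 151.6° = 208.4°.
That fraction of the synodic month is 208.4/360 × 29.5 d ≈ 17.07 d.

17.1 days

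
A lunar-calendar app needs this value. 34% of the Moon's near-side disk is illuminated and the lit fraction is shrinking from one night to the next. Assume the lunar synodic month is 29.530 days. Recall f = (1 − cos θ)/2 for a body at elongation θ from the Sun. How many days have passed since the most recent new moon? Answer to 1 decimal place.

From f = (1 − cos θ)/2: cos θ = 1 − 2×0.34 = 0.320; arccos → 71.3°.
A waning Moon lies in 180°–360°, so θ = 360° − 71.3° = 288.7°.
At 360°/29.530 d per day, 288.7° corresponds to 23.68 days.

23.7 days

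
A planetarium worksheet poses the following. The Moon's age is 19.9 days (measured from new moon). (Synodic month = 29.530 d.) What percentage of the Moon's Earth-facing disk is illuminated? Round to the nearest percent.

Phase angle: θ = 360°·(19.9 d)/(29.530 d) = 242.6°.
With cos θ = (-0.460), the lit fraction is (1 − (-0.460))/2 ≈ 0.730, so 73%.

73%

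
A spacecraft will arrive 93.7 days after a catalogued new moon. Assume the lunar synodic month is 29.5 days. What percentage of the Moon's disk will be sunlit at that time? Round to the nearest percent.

28%

93.7/29.5 = 3.176 lunations, so 3 complete cycles and 5.20 d into the next.
Elongation θ = 360° × 5.20/29.5 ≈ 63.5°.
Illuminated fraction = (1 − cos 63.5°)/2 = (1 − 0.447)/2 ≈ 0.277, so 28%.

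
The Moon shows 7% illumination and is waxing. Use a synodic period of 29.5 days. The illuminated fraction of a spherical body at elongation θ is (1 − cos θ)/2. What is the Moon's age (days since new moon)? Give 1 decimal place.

2.5 days

Invert f = (1 − cos θ)/2 to get cos θ = 1 − 2(0.07) = 0.860, hence θ₀ = arccos 0.860 = 30.7°.
The Moon is waxing (0°–180°), so θ = 30.7° directly.
At 360°/29.5 d per day, 30.7° corresponds to 2.51 days.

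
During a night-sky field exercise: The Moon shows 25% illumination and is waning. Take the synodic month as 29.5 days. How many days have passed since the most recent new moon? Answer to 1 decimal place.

24.6 days

cos θ = 1 − 2f = 0.500, giving a principal value of 60.0°.
Waning ⇒ past full, so θ = 360° − 60.0° = 300.0°.
That fraction of the synodic month is 300.0/360 × 29.5 d ≈ 24.58 d.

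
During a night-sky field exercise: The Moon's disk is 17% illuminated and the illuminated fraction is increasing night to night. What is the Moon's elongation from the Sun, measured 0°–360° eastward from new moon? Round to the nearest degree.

Invert f = (1 − cos θ)/2 to get cos θ = 1 − 2(0.17) = 0.660, hence θ₀ = arccos 0.660 = 48.7°.
Before full moon the principal value applies: θ = 48.7°.

49°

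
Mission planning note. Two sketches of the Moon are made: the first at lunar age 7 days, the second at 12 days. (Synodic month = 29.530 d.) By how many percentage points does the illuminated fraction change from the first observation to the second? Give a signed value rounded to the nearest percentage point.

First observation: θ = 360°·7/29.530 = 85.3°, so f = 0.459.
Second observation: θ = 146.3°, f = 0.916.
Δf = 0.916 − 0.459 = +0.457, i.e. +46 pp.

+46 percentage points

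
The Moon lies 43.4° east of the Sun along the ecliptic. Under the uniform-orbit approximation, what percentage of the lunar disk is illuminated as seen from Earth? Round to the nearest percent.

14%

cos 43.4° = 0.727, so f = (1 − 0.727)/2 = 0.137, i.e. 14%.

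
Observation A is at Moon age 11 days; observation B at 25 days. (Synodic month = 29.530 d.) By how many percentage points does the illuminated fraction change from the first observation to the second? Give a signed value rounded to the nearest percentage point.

-63 pp

θ₁ = 360° × 11/29.530 = 134.1°, f₁ = (1 − cos θ₁)/2 = 0.848.
θ₂ = 360° × 25/29.530 = 304.8°, f₂ = (1 − cos θ₂)/2 = 0.215.
Change = f₂ − f₁ = -0.633 → -63 percentage points.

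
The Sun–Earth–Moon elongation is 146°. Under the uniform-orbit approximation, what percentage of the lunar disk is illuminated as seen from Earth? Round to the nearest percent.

Half-versine of 146°: (1 − (-0.829))/2 = 0.915, i.e. 91%.

91%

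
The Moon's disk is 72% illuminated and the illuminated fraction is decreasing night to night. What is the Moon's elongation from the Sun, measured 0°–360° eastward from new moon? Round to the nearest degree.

244°

cos θ = 1 − 2f = -0.440, giving a principal value of 116.1°.
Waning ⇒ past full, so θ = 360° − 116.1° = 243.9°.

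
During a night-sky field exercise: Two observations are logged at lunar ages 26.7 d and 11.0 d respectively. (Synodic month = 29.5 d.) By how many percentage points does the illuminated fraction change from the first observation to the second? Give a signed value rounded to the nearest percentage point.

First observation: θ = 360°·26.7/29.5 = 325.8°, so f = 0.086.
Second observation: θ = 134.2°, f = 0.849.
Δf = 0.849 − 0.086 = +0.763, i.e. +76 pp.

+76 percentage points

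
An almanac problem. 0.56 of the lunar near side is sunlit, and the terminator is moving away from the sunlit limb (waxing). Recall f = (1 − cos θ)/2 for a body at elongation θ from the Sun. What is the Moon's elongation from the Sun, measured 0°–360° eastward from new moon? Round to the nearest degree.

97°

From f = (1 − cos θ)/2: cos θ = 1 − 2×0.56 = -0.120; arccos → 96.9°.
Waxing ⇒ before full, so θ = 96.9°.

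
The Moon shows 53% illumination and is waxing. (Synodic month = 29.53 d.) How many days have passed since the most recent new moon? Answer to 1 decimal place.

7.7 days

cos θ = 1 − 2f = -0.060, giving a principal value of 93.4°.
The Moon is waxing (0°–180°), so θ = 93.4° directly.
At 360°/29.53 d per day, 93.4° corresponds to 7.66 days.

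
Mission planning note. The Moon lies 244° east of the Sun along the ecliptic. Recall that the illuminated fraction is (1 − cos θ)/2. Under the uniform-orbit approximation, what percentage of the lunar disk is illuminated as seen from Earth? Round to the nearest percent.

72%

f = (1 − cos 244°)/2 = (1 − (-0.438))/2 ≈ 0.719, i.e. 72%.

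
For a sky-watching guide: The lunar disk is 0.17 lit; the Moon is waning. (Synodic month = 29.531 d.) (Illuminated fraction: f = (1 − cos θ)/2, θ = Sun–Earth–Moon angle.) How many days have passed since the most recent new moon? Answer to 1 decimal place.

25.5 days

From f = (1 − cos θ)/2: cos θ = 1 − 2×0.17 = 0.660; arccos → 48.7°.
Since the Moon is past full (waning), take the reflex angle: θ = 360° − 48.7° = 311.3°.
That fraction of the synodic month is 311.3/360 × 29.531 d ≈ 25.54 d.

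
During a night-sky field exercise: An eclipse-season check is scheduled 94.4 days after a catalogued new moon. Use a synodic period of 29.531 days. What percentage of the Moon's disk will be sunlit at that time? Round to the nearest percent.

Reduce mod P: 94.4 − 3×29.531 = 5.81 d into the current lunation.
Elongation θ = 360° × 5.81/29.531 ≈ 70.8°.
Illuminated fraction = (1 − cos 70.8°)/2 = (1 − 0.329)/2 ≈ 0.335, so 34%.

34%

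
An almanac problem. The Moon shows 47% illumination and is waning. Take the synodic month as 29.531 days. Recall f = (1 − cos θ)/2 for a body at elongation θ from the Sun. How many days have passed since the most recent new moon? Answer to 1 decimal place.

Invert f = (1 − cos θ)/2 to get cos θ = 1 − 2(0.47) = 0.060, hence θ₀ = arccos 0.060 = 86.6°.
Since the Moon is past full (waning), take the reflex angle: θ = 360° − 86.6° = 273.4°.
Age = 29.531 × 273.4°/360° ≈ 22.43 days.

22.4 days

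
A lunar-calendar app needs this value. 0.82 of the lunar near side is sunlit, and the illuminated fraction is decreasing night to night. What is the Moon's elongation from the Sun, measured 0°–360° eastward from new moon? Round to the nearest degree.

230°

cos θ = 1 − 2f = -0.640, giving a principal value of 129.8°.
A waning Moon lies in 180°–360°, so θ = 360° − 129.8° = 230.2°.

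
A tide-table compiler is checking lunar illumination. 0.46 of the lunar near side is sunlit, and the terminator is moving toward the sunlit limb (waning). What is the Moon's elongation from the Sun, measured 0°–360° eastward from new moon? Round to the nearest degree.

Invert f = (1 − cos θ)/2 to get cos θ = 1 − 2(0.46) = 0.080, hence θ₀ = arccos 0.080 = 85.4°.
A waning Moon lies in 180°–360°, so θ = 360° − 85.4° = 274.6°.

275°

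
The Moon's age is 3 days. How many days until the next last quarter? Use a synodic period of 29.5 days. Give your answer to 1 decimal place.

Last quarter occurs at elongation 270°, i.e. at age 29.5 × 270/360 = 22.125 d.
So 19.125 days remain (22.125 − 3).

19.1 days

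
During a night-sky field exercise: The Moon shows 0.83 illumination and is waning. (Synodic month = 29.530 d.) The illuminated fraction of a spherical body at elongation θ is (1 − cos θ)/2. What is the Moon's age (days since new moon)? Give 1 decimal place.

18.8 days

From f = (1 − cos θ)/2: cos θ = 1 − 2×0.83 = -0.660; arccos → 131.3°.
A waning Moon lies in 180°–360°, so θ = 360° − 131.3° = 228.7°.
That fraction of the synodic month is 228.7/360 × 29.530 d ≈ 18.76 d.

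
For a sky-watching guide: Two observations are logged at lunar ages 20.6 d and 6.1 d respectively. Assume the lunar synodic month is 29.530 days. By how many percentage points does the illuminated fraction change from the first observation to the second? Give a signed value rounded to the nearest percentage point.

θ₁ = 360° × 20.6/29.530 = 251.1°, f₁ = (1 − cos θ₁)/2 = 0.662.
θ₂ = 360° × 6.1/29.530 = 74.4°, f₂ = (1 − cos θ₂)/2 = 0.365.
Change = f₂ − f₁ = -0.296 → -30 percentage points.

-30 percentage points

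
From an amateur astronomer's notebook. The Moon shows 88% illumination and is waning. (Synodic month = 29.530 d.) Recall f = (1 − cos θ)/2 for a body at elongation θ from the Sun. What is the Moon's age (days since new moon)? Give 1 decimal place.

Invert f = (1 − cos θ)/2 to get cos θ = 1 − 2(0.88) = -0.760, hence θ₀ = arccos -0.760 = 139.5°.
Waning ⇒ past full, so θ = 360° − 139.5° = 220.5°.
Age = 29.530 × 220.5°/360° ≈ 18.09 days.

18.1 days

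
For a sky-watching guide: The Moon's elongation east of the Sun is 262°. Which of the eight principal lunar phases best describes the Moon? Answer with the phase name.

The last quarter sector spans roughly 248°–292°; 262° falls inside it.

last quarter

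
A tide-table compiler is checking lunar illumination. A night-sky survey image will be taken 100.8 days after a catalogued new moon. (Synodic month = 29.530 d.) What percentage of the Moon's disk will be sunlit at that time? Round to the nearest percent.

93%

Reduce mod P: 100.8 − 3×29.530 = 12.21 d into the current lunation.
The Moon has covered 12.21/29.530 of its cycle, so θ ≈ 360° × 12.21/29.530 = 148.9°.
Illuminated fraction = (1 − cos 148.9°)/2 = (1 − (-0.856))/2 ≈ 0.928, so 93%.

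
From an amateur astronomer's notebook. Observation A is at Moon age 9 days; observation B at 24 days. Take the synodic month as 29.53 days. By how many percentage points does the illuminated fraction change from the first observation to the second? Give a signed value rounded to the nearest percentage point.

First observation: θ = 360°·9/29.53 = 109.7°, so f = 0.669.
Second observation: θ = 292.6°, f = 0.308.
Δf = 0.308 − 0.669 = -0.361, i.e. -36 pp.

-36 percentage points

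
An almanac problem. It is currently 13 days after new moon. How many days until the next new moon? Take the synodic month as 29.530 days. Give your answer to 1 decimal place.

The next new moon completes the synodic month: 29.530 − 13 = 16.530 days.

16.5 days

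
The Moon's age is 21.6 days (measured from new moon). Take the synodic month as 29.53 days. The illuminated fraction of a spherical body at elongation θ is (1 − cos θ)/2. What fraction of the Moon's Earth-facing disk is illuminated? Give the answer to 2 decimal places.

The Moon has covered 21.6/29.53 of its cycle, so θ ≈ 360° × 21.6/29.53 = 263.3°.
cos 263.3° = (-0.116), so f = (1 − (-0.116))/2 = 0.558.

0.56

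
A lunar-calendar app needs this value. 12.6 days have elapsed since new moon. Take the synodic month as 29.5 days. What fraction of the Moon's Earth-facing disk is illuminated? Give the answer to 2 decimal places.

The Moon has covered 12.6/29.5 of its cycle, so θ ≈ 360° × 12.6/29.5 = 153.8°.
With cos θ = (-0.897), the lit fraction is (1 − (-0.897))/2 ≈ 0.948.

0.95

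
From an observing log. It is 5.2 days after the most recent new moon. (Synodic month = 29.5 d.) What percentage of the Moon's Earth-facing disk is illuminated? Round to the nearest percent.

28%

Elongation θ = 360° × 5.2/29.5 ≈ 63.5°.
cos 63.5° = 0.447, so f = (1 − 0.447)/2 = 0.277, so 28%.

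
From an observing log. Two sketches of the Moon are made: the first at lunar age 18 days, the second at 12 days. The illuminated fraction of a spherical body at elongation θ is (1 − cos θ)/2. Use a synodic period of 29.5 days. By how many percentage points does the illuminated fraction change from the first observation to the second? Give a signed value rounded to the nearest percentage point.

First observation: θ = 360°·18/29.5 = 219.7°, so f = 0.885.
Second observation: θ = 146.4°, f = 0.917.
Δf = 0.917 − 0.885 = +0.032, i.e. +3 pp.

+3 pp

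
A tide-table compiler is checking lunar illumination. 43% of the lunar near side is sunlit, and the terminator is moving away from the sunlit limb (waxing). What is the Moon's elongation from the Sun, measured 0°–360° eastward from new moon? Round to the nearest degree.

Invert f = (1 − cos θ)/2 to get cos θ = 1 − 2(0.43) = 0.140, hence θ₀ = arccos 0.140 = 82.0°.
The Moon is waxing (0°–180°), so θ = 82.0° directly.

82°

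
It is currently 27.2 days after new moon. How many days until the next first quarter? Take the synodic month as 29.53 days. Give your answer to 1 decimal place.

9.7 days

First quarter is 0.25 of the way through the cycle: age 0.25 × 29.53 = 7.383 d.
This lunation's first quarter (7.383 d) has passed, so add one period: 36.913 − 27.2 = 9.713 days.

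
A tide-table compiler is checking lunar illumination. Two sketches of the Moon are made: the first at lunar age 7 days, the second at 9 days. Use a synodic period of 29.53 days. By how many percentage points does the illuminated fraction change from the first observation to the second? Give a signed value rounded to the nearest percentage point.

First observation: θ = 360°·7/29.53 = 85.3°, so f = 0.459.
Second observation: θ = 109.7°, f = 0.669.
Δf = 0.669 − 0.459 = +0.209, i.e. +21 pp.

+21 percentage points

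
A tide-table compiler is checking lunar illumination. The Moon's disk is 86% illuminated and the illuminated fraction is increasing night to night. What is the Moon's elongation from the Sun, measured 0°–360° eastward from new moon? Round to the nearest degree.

cos θ = 1 − 2f = -0.720, giving a principal value of 136.1°.
Waxing ⇒ before full, so θ = 136.1°.

136°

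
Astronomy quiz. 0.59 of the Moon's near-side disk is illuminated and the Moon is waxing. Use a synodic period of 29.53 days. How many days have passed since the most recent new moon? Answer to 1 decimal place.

Invert f = (1 − cos θ)/2 to get cos θ = 1 − 2(0.59) = -0.180, hence θ₀ = arccos -0.180 = 100.4°.
Waxing ⇒ before full, so θ = 100.4°.
That fraction of the synodic month is 100.4/360 × 29.53 d ≈ 8.23 d.

8.2 days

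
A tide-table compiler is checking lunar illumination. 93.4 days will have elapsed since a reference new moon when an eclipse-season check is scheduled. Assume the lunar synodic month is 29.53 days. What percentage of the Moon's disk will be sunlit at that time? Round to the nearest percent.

93.4 d spans 3 complete synodic months (3 × 29.53 = 88.59 d) plus 4.81 d.
The Moon has covered 4.81/29.53 of its cycle, so θ ≈ 360° × 4.81/29.53 = 58.6°.
Illuminated fraction = (1 − cos 58.6°)/2 = (1 − 0.520)/2 ≈ 0.240, so 24%.

24%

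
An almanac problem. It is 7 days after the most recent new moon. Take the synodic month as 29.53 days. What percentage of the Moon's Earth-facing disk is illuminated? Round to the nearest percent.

Elongation θ = 360° × 7/29.53 ≈ 85.3°.
cos 85.3° = 0.081, so f = (1 − 0.081)/2 = 0.459, so 46%.

46%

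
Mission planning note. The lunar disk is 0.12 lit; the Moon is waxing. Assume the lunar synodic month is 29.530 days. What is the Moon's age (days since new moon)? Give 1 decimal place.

3.3 days

From f = (1 − cos θ)/2: cos θ = 1 − 2×0.12 = 0.760; arccos → 40.5°.
Before full moon the principal value applies: θ = 40.5°.
At 360°/29.530 d per day, 40.5° corresponds to 3.33 days.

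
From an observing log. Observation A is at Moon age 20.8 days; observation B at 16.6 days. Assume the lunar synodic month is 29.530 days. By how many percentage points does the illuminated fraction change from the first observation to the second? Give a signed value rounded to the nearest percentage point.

+32 pp

First observation: θ = 360°·20.8/29.530 = 253.6°, so f = 0.641.
Second observation: θ = 202.4°, f = 0.962.
Δf = 0.962 − 0.641 = +0.321, i.e. +32 pp.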